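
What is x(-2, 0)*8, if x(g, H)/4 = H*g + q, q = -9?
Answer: -288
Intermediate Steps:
x(g, H) = -36 + 4*H*g (x(g, H) = 4*(H*g - 9) = 4*(-9 + H*g) = -36 + 4*H*g)
x(-2, 0)*8 = (-36 + 4*0*(-2))*8 = (-36 + 0)*8 = -36*8 = -288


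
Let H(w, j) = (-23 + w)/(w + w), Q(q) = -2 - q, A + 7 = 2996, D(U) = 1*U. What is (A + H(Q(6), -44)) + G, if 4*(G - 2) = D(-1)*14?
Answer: 47831/16 ≈ 2989.4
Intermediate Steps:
D(U) = U
A = 2989 (A = -7 + 2996 = 2989)
H(w, j) = (-23 + w)/(2*w) (H(w, j) = (-23 + w)/((2*w)) = (-23 + w)*(1/(2*w)) = (-23 + w)/(2*w))
G = -3/2 (G = 2 + (-1*14)/4 = 2 + (¼)*(-14) = 2 - 7/2 = -3/2 ≈ -1.5000)
(A + H(Q(6), -44)) + G = (2989 + (-23 + (-2 - 1*6))/(2*(-2 - 1*6))) - 3/2 = (2989 + (-23 + (-2 - 6))/(2*(-2 - 6))) - 3/2 = (2989 + (½)*(-23 - 8)/(-8)) - 3/2 = (2989 + (½)*(-⅛)*(-31)) - 3/2 = (2989 + 31/16) - 3/2 = 47855/16 - 3/2 = 47831/16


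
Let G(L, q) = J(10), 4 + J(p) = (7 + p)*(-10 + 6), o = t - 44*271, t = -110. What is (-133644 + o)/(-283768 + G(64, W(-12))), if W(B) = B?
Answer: 72839/141920 ≈ 0.51324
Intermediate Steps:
o = -12034 (o = -110 - 44*271 = -110 - 11924 = -12034)
J(p) = -32 - 4*p (J(p) = -4 + (7 + p)*(-10 + 6) = -4 + (7 + p)*(-4) = -4 + (-28 - 4*p) = -32 - 4*p)
G(L, q) = -72 (G(L, q) = -32 - 4*10 = -32 - 40 = -72)
(-133644 + o)/(-283768 + G(64, W(-12))) = (-133644 - 12034)/(-283768 - 72) = -145678/(-283840) = -145678*(-1/283840) = 72839/141920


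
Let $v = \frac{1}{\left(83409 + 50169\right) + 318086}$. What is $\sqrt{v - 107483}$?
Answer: $\frac{i \sqrt{1370410728099819}}{112916} \approx 327.85 i$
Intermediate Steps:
$v = \frac{1}{451664}$ ($v = \frac{1}{133578 + 318086} = \frac{1}{451664} \approx 2.214 \cdot 10^{-6}$)
$\sqrt{v - 107483} = \sqrt{\frac{1}{451664} - 107483} = \sqrt{- \frac{48546201711}{451664}} = \frac{i \sqrt{1370410728099819}}{112916}$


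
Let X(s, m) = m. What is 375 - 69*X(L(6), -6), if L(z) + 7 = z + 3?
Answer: 789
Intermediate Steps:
L(z) = -4 + z (L(z) = -7 + (z + 3) = -7 + (3 + z) = -4 + z)
375 - 69*X(L(6), -6) = 375 - 69*(-6) = 375 + 414 = 789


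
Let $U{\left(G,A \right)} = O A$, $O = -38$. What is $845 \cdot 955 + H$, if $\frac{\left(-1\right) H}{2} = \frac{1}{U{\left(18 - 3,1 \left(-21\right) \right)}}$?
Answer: $\frac{321983024}{399} \approx 8.0698 \cdot 10^{5}$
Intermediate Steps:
$U{\left(G,A \right)} = - 38 A$
$H = - \frac{1}{399}$ ($H = - \frac{2}{\left(-38\right) 1 \left(-21\right)} = - \frac{2}{\left(-38\right) \left(-21\right)} = - \frac{2}{798} = \left(-2\right) \frac{1}{798} = - \frac{1}{399} \approx -0.0025063$)
$845 \cdot 955 + H = 845 \cdot 955 - \frac{1}{399} = 806975 - \frac{1}{399} = \frac{321983024}{399}$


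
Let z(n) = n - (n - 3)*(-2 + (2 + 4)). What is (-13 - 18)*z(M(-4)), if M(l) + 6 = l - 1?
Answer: -1395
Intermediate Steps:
M(l) = -7 + l (M(l) = -6 + (l - 1) = -6 + (-1 + l) = -7 + l)
z(n) = 12 - 3*n (z(n) = n - (-3 + n)*(-2 + 6) = n - (-3 + n)*4 = n - (-12 + 4*n) = n + (12 - 4*n) = 12 - 3*n)
(-13 - 18)*z(M(-4)) = (-13 - 18)*(12 - 3*(-7 - 4)) = -31*(12 - 3*(-11)) = -31*(12 + 33) = -31*45 = -1395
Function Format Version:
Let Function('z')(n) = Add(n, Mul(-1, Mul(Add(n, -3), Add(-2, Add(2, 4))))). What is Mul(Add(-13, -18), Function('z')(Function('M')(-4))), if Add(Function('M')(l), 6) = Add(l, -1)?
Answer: -1395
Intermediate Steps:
Function('M')(l) = Add(-7, l) (Function('M')(l) = Add(-6, Add(l, -1)) = Add(-6, Add(-1, l)) = Add(-7, l))
Function('z')(n) = Add(12, Mul(-3, n)) (Function('z')(n) = Add(n, Mul(-1, Mul(Add(-3, n), Add(-2, 6)))) = Add(n, Mul(-1, Mul(Add(-3, n), 4))) = Add(n, Mul(-1, Add(-12, Mul(4, n)))) = Add(n, Add(12, Mul(-4, n))) = Add(12, Mul(-3, n)))
Mul(Add(-13, -18), Function('z')(Function('M')(-4))) = Mul(Add(-13, -18), Add(12, Mul(-3, Add(-7, -4)))) = Mul(-31, Add(12, Mul(-3, -11))) = Mul(-31, Add(12, 33)) = Mul(-31, 45) = -1395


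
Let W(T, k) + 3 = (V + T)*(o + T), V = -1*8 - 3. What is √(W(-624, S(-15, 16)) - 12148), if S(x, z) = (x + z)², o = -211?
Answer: √518074 ≈ 719.77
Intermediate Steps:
V = -11 (V = -8 - 3 = -11)
W(T, k) = -3 + (-211 + T)*(-11 + T) (W(T, k) = -3 + (-11 + T)*(-211 + T) = -3 + (-211 + T)*(-11 + T))
√(W(-624, S(-15, 16)) - 12148) = √((2318 + (-624)² - 222*(-624)) - 12148) = √((2318 + 389376 + 138528) - 12148) = √(530222 - 12148) = √518074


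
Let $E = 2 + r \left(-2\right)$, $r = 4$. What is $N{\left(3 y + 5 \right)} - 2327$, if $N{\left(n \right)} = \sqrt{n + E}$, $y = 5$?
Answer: $-2327 + \sqrt{14} \approx -2323.3$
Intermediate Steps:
$E = -6$ ($E = 2 + 4 \left(-2\right) = 2 - 8 = -6$)
$N{\left(n \right)} = \sqrt{-6 + n}$ ($N{\left(n \right)} = \sqrt{n - 6} = \sqrt{-6 + n}$)
$N{\left(3 y + 5 \right)} - 2327 = \sqrt{-6 + \left(3 \cdot 5 + 5\right)} - 2327 = \sqrt{-6 + \left(15 + 5\right)} - 2327 = \sqrt{-6 + 20} - 2327 = \sqrt{14} - 2327 = -2327 + \sqrt{14}$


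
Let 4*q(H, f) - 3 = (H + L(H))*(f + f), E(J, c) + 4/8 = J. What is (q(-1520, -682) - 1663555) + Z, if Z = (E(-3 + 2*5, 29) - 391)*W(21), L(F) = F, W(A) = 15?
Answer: -2530727/4 ≈ -6.3268e+5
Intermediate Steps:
E(J, c) = -½ + J
Z = -11535/2 (Z = ((-½ + (-3 + 2*5)) - 391)*15 = ((-½ + (-3 + 10)) - 391)*15 = ((-½ + 7) - 391)*15 = (13/2 - 391)*15 = -769/2*15 = -11535/2 ≈ -5767.5)
q(H, f) = ¾ + H*f (q(H, f) = ¾ + ((H + H)*(f + f))/4 = ¾ + ((2*H)*(2*f))/4 = ¾ + (4*H*f)/4 = ¾ + H*f)
(q(-1520, -682) - 1663555) + Z = ((¾ - 1520*(-682)) - 1663555) - 11535/2 = ((¾ + 1036640) - 1663555) - 11535/2 = (4146563/4 - 1663555) - 11535/2 = -2507657/4 - 11535/2 = -2530727/4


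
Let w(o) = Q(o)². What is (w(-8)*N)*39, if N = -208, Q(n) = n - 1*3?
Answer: -981552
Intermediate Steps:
Q(n) = -3 + n (Q(n) = n - 3 = -3 + n)
w(o) = (-3 + o)²
(w(-8)*N)*39 = ((-3 - 8)²*(-208))*39 = ((-11)²*(-208))*39 = (121*(-208))*39 = -25168*39 = -981552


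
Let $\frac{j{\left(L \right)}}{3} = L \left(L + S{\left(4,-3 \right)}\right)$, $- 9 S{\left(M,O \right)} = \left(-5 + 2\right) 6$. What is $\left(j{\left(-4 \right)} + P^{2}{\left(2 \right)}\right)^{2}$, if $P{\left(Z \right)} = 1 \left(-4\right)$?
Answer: $1600$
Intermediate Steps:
$S{\left(M,O \right)} = 2$ ($S{\left(M,O \right)} = - \frac{\left(-5 + 2\right) 6}{9} = - \frac{\left(-3\right) 6}{9} = \left(- \frac{1}{9}\right) \left(-18\right) = 2$)
$P{\left(Z \right)} = -4$
$j{\left(L \right)} = 3 L \left(2 + L\right)$ ($j{\left(L \right)} = 3 L \left(L + 2\right) = 3 L \left(2 + L\right)$)
$\left(j{\left(-4 \right)} + P^{2}{\left(2 \right)}\right)^{2} = \left(3 \left(-4\right) \left(2 - 4\right) + \left(-4\right)^{2}\right)^{2} = \left(3 \left(-4\right) \left(-2\right) + 16\right)^{2} = \left(24 + 16\right)^{2} = 40^{2} = 1600$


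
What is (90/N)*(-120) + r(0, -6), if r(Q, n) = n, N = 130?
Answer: -1158/13 ≈ -89.077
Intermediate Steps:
(90/N)*(-120) + r(0, -6) = (90/130)*(-120) - 6 = (90*(1/130))*(-120) - 6 = (9/13)*(-120) - 6 = -1080/13 - 6 = -1158/13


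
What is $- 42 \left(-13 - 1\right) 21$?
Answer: $12348$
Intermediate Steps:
$- 42 \left(-13 - 1\right) 21 = \left(-42\right) \left(-14\right) 21 = 588 \cdot 21 = 12348$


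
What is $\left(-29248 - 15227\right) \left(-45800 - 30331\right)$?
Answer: $3385926225$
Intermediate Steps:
$\left(-29248 - 15227\right) \left(-45800 - 30331\right) = \left(-44475\right) \left(-76131\right) = 3385926225$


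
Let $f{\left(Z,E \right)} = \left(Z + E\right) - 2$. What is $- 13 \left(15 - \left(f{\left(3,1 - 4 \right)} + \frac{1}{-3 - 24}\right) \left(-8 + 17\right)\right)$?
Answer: $- \frac{1300}{3} \approx -433.33$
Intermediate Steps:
$f{\left(Z,E \right)} = -2 + E + Z$ ($f{\left(Z,E \right)} = \left(E + Z\right) - 2 = -2 + E + Z$)
$- 13 \left(15 - \left(f{\left(3,1 - 4 \right)} + \frac{1}{-3 - 24}\right) \left(-8 + 17\right)\right) = - 13 \left(15 - \left(\left(-2 + \left(1 - 4\right) + 3\right) + \frac{1}{-3 - 24}\right) \left(-8 + 17\right)\right) = - 13 \left(15 - \left(\left(-2 - 3 + 3\right) + \frac{1}{-27}\right) 9\right) = - 13 \left(15 - \left(-2 - \frac{1}{27}\right) 9\right) = - 13 \left(15 - \left(- \frac{55}{27}\right) 9\right) = - 13 \left(15 - - \frac{55}{3}\right) = - 13 \left(15 + \frac{55}{3}\right) = \left(-13\right) \frac{100}{3} = - \frac{1300}{3}$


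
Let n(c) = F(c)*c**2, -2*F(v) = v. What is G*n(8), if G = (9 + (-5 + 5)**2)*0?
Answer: 0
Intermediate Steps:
F(v) = -v/2
n(c) = -c**3/2 (n(c) = (-c/2)*c**2 = -c**3/2)
G = 0 (G = (9 + 0**2)*0 = (9 + 0)*0 = 9*0 = 0)
G*n(8) = 0*(-1/2*8**3) = 0*(-1/2*512) = 0*(-256) = 0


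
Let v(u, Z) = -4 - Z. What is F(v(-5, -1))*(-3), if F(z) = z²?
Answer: -27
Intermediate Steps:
F(v(-5, -1))*(-3) = (-4 - 1*(-1))²*(-3) = (-4 + 1)²*(-3) = (-3)²*(-3) = 9*(-3) = -27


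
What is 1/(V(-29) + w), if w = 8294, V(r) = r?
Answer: 1/8265 ≈ 0.00012099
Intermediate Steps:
1/(V(-29) + w) = 1/(-29 + 8294) = 1/8265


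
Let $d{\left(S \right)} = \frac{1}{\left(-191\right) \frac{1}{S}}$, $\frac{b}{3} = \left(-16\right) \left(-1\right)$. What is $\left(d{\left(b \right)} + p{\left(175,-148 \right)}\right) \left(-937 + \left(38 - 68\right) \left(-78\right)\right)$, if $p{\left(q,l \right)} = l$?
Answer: $- \frac{39727348}{191} \approx -2.08 \cdot 10^{5}$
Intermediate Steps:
$b = 48$ ($b = 3 \left(\left(-16\right) \left(-1\right)\right) = 3 \cdot 16 = 48$)
$d{\left(S \right)} = - \frac{S}{191}$
$\left(d{\left(b \right)} + p{\left(175,-148 \right)}\right) \left(-937 + \left(38 - 68\right) \left(-78\right)\right) = \left(\left(- \frac{1}{191}\right) 48 - 148\right) \left(-937 + \left(38 - 68\right) \left(-78\right)\right) = \left(- \frac{48}{191} - 148\right) \left(-937 - -2340\right) = - \frac{28316 \left(-937 + 2340\right)}{191} = \left(- \frac{28316}{191}\right) 1403 = - \frac{39727348}{191}$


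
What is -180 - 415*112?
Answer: -46660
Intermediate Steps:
-180 - 415*112 = -180 - 46480 = -46660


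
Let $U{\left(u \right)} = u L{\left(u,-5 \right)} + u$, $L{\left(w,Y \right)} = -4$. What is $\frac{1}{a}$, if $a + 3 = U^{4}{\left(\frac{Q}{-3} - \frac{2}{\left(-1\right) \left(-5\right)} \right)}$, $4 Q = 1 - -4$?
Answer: $\frac{160000}{5284801} \approx 0.030275$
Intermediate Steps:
$Q = \frac{5}{4}$ ($Q = \frac{1 - -4}{4} = \frac{1 + 4}{4} = \frac{1}{4} \cdot 5 = \frac{5}{4} \approx 1.25$)
$U{\left(u \right)} = - 3 u$ ($U{\left(u \right)} = u \left(-4\right) + u = - 4 u + u = - 3 u$)
$a = \frac{5284801}{160000}$ ($a = -3 + \left(- 3 \left(\frac{5}{4 \left(-3\right)} - \frac{2}{\left(-1\right) \left(-5\right)}\right)\right)^{4} = -3 + \left(- 3 \left(\frac{5}{4} \left(- \frac{1}{3}\right) - \frac{2}{5}\right)\right)^{4} = -3 + \left(- 3 \left(- \frac{5}{12} - \frac{2}{5}\right)\right)^{4} = -3 + \left(\left(-3\right) \left(- \frac{49}{60}\right)\right)^{4} = -3 + \left(\frac{49}{20}\right)^{4} = -3 + \frac{5764801}{160000} = \frac{5284801}{160000} \approx 33.03$)
$\frac{1}{a} = \frac{1}{\frac{5284801}{160000}} = \frac{160000}{5284801}$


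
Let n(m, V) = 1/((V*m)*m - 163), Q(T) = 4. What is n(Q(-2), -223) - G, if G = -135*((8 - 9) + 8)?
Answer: 3525794/3731 ≈ 945.00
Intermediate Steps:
n(m, V) = 1/(-163 + V*m²) (n(m, V) = 1/(V*m² - 163) = 1/(-163 + V*m²))
G = -945 (G = -135*(-1 + 8) = -135*7 = -945)
n(Q(-2), -223) - G = 1/(-163 - 223*4²) - 1*(-945) = 1/(-163 - 223*16) + 945 = 1/(-163 - 3568) + 945 = 1/(-3731) + 945 = -1/3731 + 945 = 3525794/3731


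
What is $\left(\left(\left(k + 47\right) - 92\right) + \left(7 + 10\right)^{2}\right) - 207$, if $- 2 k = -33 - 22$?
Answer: $\frac{129}{2} \approx 64.5$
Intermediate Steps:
$k = \frac{55}{2}$ ($k = - \frac{-33 - 22}{2} = \left(- \frac{1}{2}\right) \left(-55\right) = \frac{55}{2} \approx 27.5$)
$\left(\left(\left(k + 47\right) - 92\right) + \left(7 + 10\right)^{2}\right) - 207 = \left(\left(\left(\frac{55}{2} + 47\right) - 92\right) + \left(7 + 10\right)^{2}\right) - 207 = \left(\left(\frac{149}{2} - 92\right) + 17^{2}\right) - 207 = \left(- \frac{35}{2} + 289\right) - 207 = \frac{543}{2} - 207 = \frac{129}{2}$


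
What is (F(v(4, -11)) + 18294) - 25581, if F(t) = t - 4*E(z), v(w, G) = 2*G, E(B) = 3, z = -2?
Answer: -7321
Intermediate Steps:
F(t) = -12 + t (F(t) = t - 4*3 = t - 12 = -12 + t)
(F(v(4, -11)) + 18294) - 25581 = ((-12 + 2*(-11)) + 18294) - 25581 = ((-12 - 22) + 18294) - 25581 = (-34 + 18294) - 25581 = 18260 - 25581 = -7321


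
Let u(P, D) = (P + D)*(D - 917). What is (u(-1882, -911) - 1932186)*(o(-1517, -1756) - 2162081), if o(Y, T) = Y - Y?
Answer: -6861186762858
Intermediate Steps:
u(P, D) = (-917 + D)*(D + P) (u(P, D) = (D + P)*(-917 + D) = (-917 + D)*(D + P))
o(Y, T) = 0
(u(-1882, -911) - 1932186)*(o(-1517, -1756) - 2162081) = (((-911)² - 917*(-911) - 917*(-1882) - 911*(-1882)) - 1932186)*(0 - 2162081) = ((829921 + 835387 + 1725794 + 1714502) - 1932186)*(-2162081) = (5105604 - 1932186)*(-2162081) = 3173418*(-2162081) = -6861186762858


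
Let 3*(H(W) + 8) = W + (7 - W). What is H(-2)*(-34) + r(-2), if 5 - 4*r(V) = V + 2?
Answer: 2327/12 ≈ 193.92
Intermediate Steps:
H(W) = -17/3 (H(W) = -8 + (W + (7 - W))/3 = -8 + (1/3)*7 = -8 + 7/3 = -17/3)
r(V) = 3/4 - V/4 (r(V) = 5/4 - (V + 2)/4 = 5/4 - (2 + V)/4 = 5/4 + (-1/2 - V/4) = 3/4 - V/4)
H(-2)*(-34) + r(-2) = -17/3*(-34) + (3/4 - 1/4*(-2)) = 578/3 + (3/4 + 1/2) = 578/3 + 5/4 = 2327/12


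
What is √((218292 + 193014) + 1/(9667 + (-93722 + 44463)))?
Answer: √3289454284502/2828 ≈ 641.33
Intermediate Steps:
√((218292 + 193014) + 1/(9667 + (-93722 + 44463))) = √(411306 + 1/(9667 - 49259)) = √(411306 + 1/(-39592)) = √(411306 - 1/39592) = √(16284427151/39592) = √3289454284502/2828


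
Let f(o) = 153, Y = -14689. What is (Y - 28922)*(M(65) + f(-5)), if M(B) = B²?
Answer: -190928958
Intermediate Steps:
(Y - 28922)*(M(65) + f(-5)) = (-14689 - 28922)*(65² + 153) = -43611*(4225 + 153) = -43611*4378 = -190928958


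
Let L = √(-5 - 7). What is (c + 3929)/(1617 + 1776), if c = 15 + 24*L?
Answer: 136/117 + 16*I*√3/1131 ≈ 1.1624 + 0.024503*I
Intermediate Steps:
L = 2*I*√3 (L = √(-12) = 2*I*√3 ≈ 3.4641*I)
c = 15 + 48*I*√3 (c = 15 + 24*(2*I*√3) = 15 + 48*I*√3 ≈ 15.0 + 83.138*I)
(c + 3929)/(1617 + 1776) = ((15 + 48*I*√3) + 3929)/(1617 + 1776) = (3944 + 48*I*√3)/3393 = (3944 + 48*I*√3)*(1/3393) = 136/117 + 16*I*√3/1131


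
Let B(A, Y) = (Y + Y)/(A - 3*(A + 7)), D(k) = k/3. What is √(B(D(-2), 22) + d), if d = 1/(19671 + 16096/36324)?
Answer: I*√9940674662773435245/2107909225 ≈ 1.4957*I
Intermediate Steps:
D(k) = k/3 (D(k) = k*(⅓) = k/3)
d = 9081/178636375 (d = 1/(19671 + 16096*(1/36324)) = 1/(19671 + 4024/9081) = 1/(178636375/9081) = 9081/178636375 ≈ 5.0835e-5)
B(A, Y) = 2*Y/(-21 - 2*A) (B(A, Y) = (2*Y)/(A - 3*(7 + A)) = (2*Y)/(A + (-21 - 3*A)) = (2*Y)/(-21 - 2*A) = 2*Y/(-21 - 2*A))
√(B(D(-2), 22) + d) = √(-2*22/(21 + 2*((⅓)*(-2))) + 9081/178636375) = √(-2*22/(21 + 2*(-⅔)) + 9081/178636375) = √(-2*22/(21 - 4/3) + 9081/178636375) = √(-2*22/59/3 + 9081/178636375) = √(-2*22*3/59 + 9081/178636375) = √(-132/59 + 9081/178636375) = √(-23579465721/10539546125) = I*√9940674662773435245/2107909225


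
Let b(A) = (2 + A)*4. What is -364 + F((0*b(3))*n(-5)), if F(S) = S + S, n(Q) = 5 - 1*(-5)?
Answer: -364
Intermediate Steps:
b(A) = 8 + 4*A
n(Q) = 10 (n(Q) = 5 + 5 = 10)
F(S) = 2*S
-364 + F((0*b(3))*n(-5)) = -364 + 2*((0*(8 + 4*3))*10) = -364 + 2*((0*(8 + 12))*10) = -364 + 2*((0*20)*10) = -364 + 2*(0*10) = -364 + 2*0 = -364 + 0 = -364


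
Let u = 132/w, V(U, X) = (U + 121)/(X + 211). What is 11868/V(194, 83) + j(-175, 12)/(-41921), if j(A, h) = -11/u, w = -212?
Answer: 6965257727/628815 ≈ 11077.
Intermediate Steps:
V(U, X) = (121 + U)/(211 + X)
u = -33/53 (u = 132/(-212) = 132*(-1/212) = -33/53 ≈ -0.62264)
j(A, h) = 53/3 (j(A, h) = -11/(-33/53) = -11*(-53/33) = 53/3)
11868/V(194, 83) + j(-175, 12)/(-41921) = 11868/(((121 + 194)/(211 + 83))) + (53/3)/(-41921) = 11868/((315/294)) + (53/3)*(-1/41921) = 11868/(((1/294)*315)) - 53/125763 = 11868/(15/14) - 53/125763 = 11868*(14/15) - 53/125763 = 55384/5 - 53/125763 = 6965257727/628815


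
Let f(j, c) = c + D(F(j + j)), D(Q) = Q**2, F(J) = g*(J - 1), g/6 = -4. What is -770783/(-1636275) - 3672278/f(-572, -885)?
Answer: 38403170129053/82375484843775 ≈ 0.46620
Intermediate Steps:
g = -24 (g = 6*(-4) = -24)
F(J) = 24 - 24*J (F(J) = -24*(J - 1) = -24*(-1 + J) = 24 - 24*J)
f(j, c) = c + (24 - 48*j)**2 (f(j, c) = c + (24 - 24*(j + j))**2 = c + (24 - 48*j)**2)
-770783/(-1636275) - 3672278/f(-572, -885) = -770783/(-1636275) - 3672278/(-885 + 576*(1 - 2*(-572))**2) = -770783*(-1/1636275) - 3672278/(-885 + 576*(1 + 1144)**2) = 770783/1636275 - 3672278/(-885 + 576*1145**2) = 770783/1636275 - 3672278/(-885 + 576*1311025) = 770783/1636275 - 3672278/(-885 + 755150400) = 770783/1636275 - 3672278/755149515 = 38403170129053/82375484843775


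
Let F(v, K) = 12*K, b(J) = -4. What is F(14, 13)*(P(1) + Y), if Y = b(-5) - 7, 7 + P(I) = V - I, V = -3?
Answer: -3432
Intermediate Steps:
P(I) = -10 - I (P(I) = -7 + (-3 - I) = -10 - I)
Y = -11 (Y = -4 - 7 = -11)
F(14, 13)*(P(1) + Y) = (12*13)*((-10 - 1*1) - 11) = 156*((-10 - 1) - 11) = 156*(-11 - 11) = 156*(-22) = -3432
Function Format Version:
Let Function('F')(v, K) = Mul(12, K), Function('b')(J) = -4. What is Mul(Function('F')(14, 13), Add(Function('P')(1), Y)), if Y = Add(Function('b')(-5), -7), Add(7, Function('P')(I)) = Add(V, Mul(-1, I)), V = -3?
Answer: -3432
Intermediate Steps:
Function('P')(I) = Add(-10, Mul(-1, I)) (Function('P')(I) = Add(-7, Add(-3, Mul(-1, I))) = Add(-10, Mul(-1, I)))
Y = -11 (Y = Add(-4, -7) = -11)
Mul(Function('F')(14, 13), Add(Function('P')(1), Y)) = Mul(Mul(12, 13), Add(Add(-10, Mul(-1, 1)), -11)) = Mul(156, Add(Add(-10, -1), -11)) = Mul(156, Add(-11, -11)) = Mul(156, -22) = -3432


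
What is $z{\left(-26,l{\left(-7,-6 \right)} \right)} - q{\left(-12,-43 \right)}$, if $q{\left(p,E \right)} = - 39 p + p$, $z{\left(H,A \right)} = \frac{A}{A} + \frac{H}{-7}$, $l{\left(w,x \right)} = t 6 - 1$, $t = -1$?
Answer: $- \frac{3159}{7} \approx -451.29$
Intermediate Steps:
$l{\left(w,x \right)} = -7$ ($l{\left(w,x \right)} = \left(-1\right) 6 - 1 = -6 - 1 = -7$)
$z{\left(H,A \right)} = 1 - \frac{H}{7}$ ($z{\left(H,A \right)} = 1 + H \left(- \frac{1}{7}\right) = 1 - \frac{H}{7}$)
$q{\left(p,E \right)} = - 38 p$
$z{\left(-26,l{\left(-7,-6 \right)} \right)} - q{\left(-12,-43 \right)} = \left(1 - - \frac{26}{7}\right) - \left(-38\right) \left(-12\right) = \left(1 + \frac{26}{7}\right) - 456 = \frac{33}{7} - 456 = - \frac{3159}{7}$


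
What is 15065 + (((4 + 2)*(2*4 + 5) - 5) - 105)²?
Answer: 16089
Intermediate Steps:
15065 + (((4 + 2)*(2*4 + 5) - 5) - 105)² = 15065 + ((6*(8 + 5) - 5) - 105)² = 15065 + ((6*13 - 5) - 105)² = 15065 + ((78 - 5) - 105)² = 15065 + (73 - 105)² = 15065 + (-32)² = 15065 + 1024 = 16089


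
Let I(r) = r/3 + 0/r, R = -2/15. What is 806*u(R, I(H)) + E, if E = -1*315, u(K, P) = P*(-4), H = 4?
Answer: -13841/3 ≈ -4613.7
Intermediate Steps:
R = -2/15 (R = -2*1/15 = -2/15 ≈ -0.13333)
I(r) = r/3 (I(r) = r*(⅓) + 0 = r/3 + 0 = r/3)
u(K, P) = -4*P
E = -315
806*u(R, I(H)) + E = 806*(-4*4/3) - 315 = 806*(-16/3) - 315 = -12896/3 - 315 = -13841/3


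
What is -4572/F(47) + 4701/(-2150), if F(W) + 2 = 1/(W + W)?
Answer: 923122113/402050 ≈ 2296.0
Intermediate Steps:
F(W) = -2 + 1/(2*W) (F(W) = -2 + 1/(W + W) = -2 + 1/(2*W))
-4572/F(47) + 4701/(-2150) = -4572/(-2 + (1/2)/47) + 4701/(-2150) = -4572/(-2 + (1/2)*(1/47)) + 4701*(-1/2150) = -4572/(-2 + 1/94) - 4701/2150 = -4572/(-187/94) - 4701/2150 = -4572*(-94/187) - 4701/2150 = 429768/187 - 4701/2150 = 923122113/402050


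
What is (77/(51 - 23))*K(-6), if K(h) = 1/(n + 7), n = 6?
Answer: 11/52 ≈ 0.21154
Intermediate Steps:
K(h) = 1/13 (K(h) = 1/(6 + 7) = 1/13)
(77/(51 - 23))*K(-6) = (77/(51 - 23))*(1/13) = (77/28)*(1/13) = ((1/28)*77)*(1/13) = (11/4)*(1/13) = 11/52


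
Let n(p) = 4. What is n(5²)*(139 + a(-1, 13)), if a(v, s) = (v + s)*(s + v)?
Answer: 1132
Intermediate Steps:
a(v, s) = (s + v)² (a(v, s) = (s + v)*(s + v) = (s + v)²)
n(5²)*(139 + a(-1, 13)) = 4*(139 + (13 - 1)²) = 4*(139 + 12²) = 4*(139 + 144) = 4*283 = 1132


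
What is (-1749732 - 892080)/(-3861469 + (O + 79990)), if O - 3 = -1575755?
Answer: 2641812/5357231 ≈ 0.49313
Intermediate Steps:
O = -1575752 (O = 3 - 1575755 = -1575752)
(-1749732 - 892080)/(-3861469 + (O + 79990)) = (-1749732 - 892080)/(-3861469 + (-1575752 + 79990)) = -2641812/(-3861469 - 1495762) = -2641812/(-5357231) = -2641812*(-1/5357231) = 2641812/5357231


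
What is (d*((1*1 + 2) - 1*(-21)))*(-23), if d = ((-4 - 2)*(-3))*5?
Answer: -49680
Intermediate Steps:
d = 90 (d = -6*(-3)*5 = 18*5 = 90)
(d*((1*1 + 2) - 1*(-21)))*(-23) = (90*((1*1 + 2) - 1*(-21)))*(-23) = (90*((1 + 2) + 21))*(-23) = (90*(3 + 21))*(-23) = (90*24)*(-23) = 2160*(-23) = -49680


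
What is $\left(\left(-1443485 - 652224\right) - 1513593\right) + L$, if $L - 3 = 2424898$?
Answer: $-1184401$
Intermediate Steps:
$L = 2424901$ ($L = 3 + 2424898 = 2424901$)
$\left(\left(-1443485 - 652224\right) - 1513593\right) + L = \left(\left(-1443485 - 652224\right) - 1513593\right) + 2424901 = \left(-2095709 - 1513593\right) + 2424901 = -3609302 + 2424901 = -1184401$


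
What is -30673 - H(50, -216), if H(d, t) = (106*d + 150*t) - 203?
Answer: -3370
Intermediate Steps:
H(d, t) = -203 + 106*d + 150*t
-30673 - H(50, -216) = -30673 - (-203 + 106*50 + 150*(-216)) = -30673 - (-203 + 5300 - 32400) = -30673 - 1*(-27303) = -30673 + 27303 = -3370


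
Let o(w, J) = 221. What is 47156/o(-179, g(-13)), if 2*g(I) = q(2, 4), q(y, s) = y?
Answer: 47156/221 ≈ 213.38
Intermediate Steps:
g(I) = 1 (g(I) = (½)*2 = 1)
47156/o(-179, g(-13)) = 47156/221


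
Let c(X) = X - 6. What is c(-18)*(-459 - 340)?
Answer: 19176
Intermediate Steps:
c(X) = -6 + X
c(-18)*(-459 - 340) = (-6 - 18)*(-459 - 340) = -24*(-799) = 19176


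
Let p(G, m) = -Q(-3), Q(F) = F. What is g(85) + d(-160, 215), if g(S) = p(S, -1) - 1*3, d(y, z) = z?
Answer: 215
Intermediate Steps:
p(G, m) = 3 (p(G, m) = -1*(-3) = 3)
g(S) = 0 (g(S) = 3 - 1*3 = 3 - 3 = 0)
g(85) + d(-160, 215) = 0 + 215 = 215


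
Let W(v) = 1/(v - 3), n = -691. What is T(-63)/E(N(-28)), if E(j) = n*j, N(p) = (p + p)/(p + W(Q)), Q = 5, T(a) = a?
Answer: 495/11056 ≈ 0.044772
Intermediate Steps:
W(v) = 1/(-3 + v)
N(p) = 2*p/(1/2 + p) (N(p) = (p + p)/(p + 1/(-3 + 5)) = (2*p)/(p + 1/2) = (2*p)/(1/2 + p) = 2*p/(1/2 + p))
E(j) = -691*j
T(-63)/E(N(-28)) = -63/((-2764*(-28)/(1 + 2*(-28)))) = -63/((-2764*(-28)/(1 - 56))) = -63/((-2764*(-28)/(-55))) = -63/((-2764*(-28)*(-1)/55)) = -63/((-691*112/55)) = -63/(-77392/55) = -63*(-55/77392) = 495/11056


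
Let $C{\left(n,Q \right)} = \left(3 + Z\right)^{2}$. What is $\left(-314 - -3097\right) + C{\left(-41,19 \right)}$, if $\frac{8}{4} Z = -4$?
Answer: $2784$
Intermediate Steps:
$Z = -2$ ($Z = \frac{1}{2} \left(-4\right) = -2$)
$C{\left(n,Q \right)} = 1$ ($C{\left(n,Q \right)} = \left(3 - 2\right)^{2} = 1^{2} = 1$)
$\left(-314 - -3097\right) + C{\left(-41,19 \right)} = \left(-314 - -3097\right) + 1 = \left(-314 + 3097\right) + 1 = 2783 + 1 = 2784$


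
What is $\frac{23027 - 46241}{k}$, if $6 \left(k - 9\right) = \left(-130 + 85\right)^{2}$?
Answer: $- \frac{15476}{231} \approx -66.996$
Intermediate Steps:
$k = \frac{693}{2}$ ($k = 9 + \frac{\left(-130 + 85\right)^{2}}{6} = 9 + \frac{\left(-45\right)^{2}}{6} = 9 + \frac{1}{6} \cdot 2025 = 9 + \frac{675}{2} = \frac{693}{2} \approx 346.5$)
$\frac{23027 - 46241}{k} = \frac{23027 - 46241}{\frac{693}{2}} = \left(-23214\right) \frac{2}{693} = - \frac{15476}{231}$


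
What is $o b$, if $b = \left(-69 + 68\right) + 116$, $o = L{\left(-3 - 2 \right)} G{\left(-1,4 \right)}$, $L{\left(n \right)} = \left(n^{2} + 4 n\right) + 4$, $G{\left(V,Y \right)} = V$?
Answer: $-1035$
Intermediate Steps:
$L{\left(n \right)} = 4 + n^{2} + 4 n$
$o = -9$ ($o = \left(4 + \left(-3 - 2\right)^{2} + 4 \left(-3 - 2\right)\right) \left(-1\right) = \left(4 + \left(-5\right)^{2} + 4 \left(-5\right)\right) \left(-1\right) = \left(4 + 25 - 20\right) \left(-1\right) = 9 \left(-1\right) = -9$)
$b = 115$ ($b = -1 + 116 = 115$)
$o b = \left(-9\right) 115 = -1035$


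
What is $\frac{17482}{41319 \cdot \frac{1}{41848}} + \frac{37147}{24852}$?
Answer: $\frac{6060976146655}{342286596} \approx 17707.0$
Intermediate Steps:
$\frac{17482}{41319 \cdot \frac{1}{41848}} + \frac{37147}{24852} = \frac{17482}{41319 \cdot \frac{1}{41848}} + 37147 \cdot \frac{1}{24852} = \frac{17482}{\frac{41319}{41848}} + \frac{37147}{24852} = 17482 \cdot \frac{41848}{41319} + \frac{37147}{24852} = \frac{731586736}{41319} + \frac{37147}{24852} = \frac{6060976146655}{342286596}$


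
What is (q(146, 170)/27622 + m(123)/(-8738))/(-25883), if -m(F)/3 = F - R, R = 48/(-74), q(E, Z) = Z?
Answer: -19730635/10506566577598 ≈ -1.8779e-6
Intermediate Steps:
R = -24/37 (R = 48*(-1/74) = -24/37 ≈ -0.64865)
m(F) = -72/37 - 3*F (m(F) = -3*(F - 1*(-24/37)) = -3*(F + 24/37) = -3*(24/37 + F) = -72/37 - 3*F)
(q(146, 170)/27622 + m(123)/(-8738))/(-25883) = (170/27622 + (-72/37 - 3*123)/(-8738))/(-25883) = (170*(1/27622) + (-72/37 - 369)*(-1/8738))*(-1/25883) = (85/13811 - 13725/37*(-1/8738))*(-1/25883) = (85/13811 + 13725/323306)*(-1/25883) = (217036985/4465179166)*(-1/25883) = -19730635/10506566577598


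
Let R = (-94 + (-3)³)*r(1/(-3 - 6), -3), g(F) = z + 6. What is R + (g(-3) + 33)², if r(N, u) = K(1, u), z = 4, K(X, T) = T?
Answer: 2212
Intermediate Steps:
g(F) = 10 (g(F) = 4 + 6 = 10)
r(N, u) = u
R = 363 (R = (-94 + (-3)³)*(-3) = (-94 - 27)*(-3) = -121*(-3) = 363)
R + (g(-3) + 33)² = 363 + (10 + 33)² = 363 + 43² = 363 + 1849 = 2212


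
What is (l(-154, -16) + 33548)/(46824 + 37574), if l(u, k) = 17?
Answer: 33565/84398 ≈ 0.39770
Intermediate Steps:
(l(-154, -16) + 33548)/(46824 + 37574) = (17 + 33548)/(46824 + 37574) = 33565/84398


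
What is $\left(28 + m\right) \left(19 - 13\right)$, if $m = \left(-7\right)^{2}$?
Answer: $462$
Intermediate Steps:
$m = 49$
$\left(28 + m\right) \left(19 - 13\right) = \left(28 + 49\right) \left(19 - 13\right) = 77 \left(19 - 13\right) = 77 \cdot 6 = 462$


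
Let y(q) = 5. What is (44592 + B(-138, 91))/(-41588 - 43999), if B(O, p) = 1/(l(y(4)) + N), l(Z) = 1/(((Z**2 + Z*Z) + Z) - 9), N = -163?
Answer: -334306178/641645739 ≈ -0.52101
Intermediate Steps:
l(Z) = 1/(-9 + Z + 2*Z**2) (l(Z) = 1/(((Z**2 + Z**2) + Z) - 9) = 1/((2*Z**2 + Z) - 9) = 1/((Z + 2*Z**2) - 9) = 1/(-9 + Z + 2*Z**2))
B(O, p) = -46/7497 (B(O, p) = 1/(1/(-9 + 5 + 2*5**2) - 163) = 1/(1/(-9 + 5 + 2*25) - 163) = 1/(1/(-9 + 5 + 50) - 163) = 1/(1/46 - 163) = 1/(-7497/46) = -46/7497)
(44592 + B(-138, 91))/(-41588 - 43999) = (44592 - 46/7497)/(-41588 - 43999) = (334306178/7497)/(-85587) = (334306178/7497)*(-1/85587) = -334306178/641645739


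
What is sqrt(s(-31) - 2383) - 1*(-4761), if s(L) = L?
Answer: 4761 + I*sqrt(2414) ≈ 4761.0 + 49.132*I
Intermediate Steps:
sqrt(s(-31) - 2383) - 1*(-4761) = sqrt(-31 - 2383) - 1*(-4761) = sqrt(-2414) + 4761 = I*sqrt(2414) + 4761 = 4761 + I*sqrt(2414)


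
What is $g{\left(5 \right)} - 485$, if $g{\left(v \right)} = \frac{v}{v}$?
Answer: $-484$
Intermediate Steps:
$g{\left(v \right)} = 1$
$g{\left(5 \right)} - 485 = 1 - 485 = -484$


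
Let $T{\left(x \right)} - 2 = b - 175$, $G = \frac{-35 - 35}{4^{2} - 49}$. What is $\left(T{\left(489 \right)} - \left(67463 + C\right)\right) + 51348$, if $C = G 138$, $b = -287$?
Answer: $- \frac{185545}{11} \approx -16868.0$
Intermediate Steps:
$G = \frac{70}{33}$ ($G = - \frac{70}{16 - 49} = - \frac{70}{-33} = \left(-70\right) \left(- \frac{1}{33}\right) = \frac{70}{33} \approx 2.1212$)
$T{\left(x \right)} = -460$ ($T{\left(x \right)} = 2 - 462 = -460$)
$C = \frac{3220}{11}$ ($C = \frac{70}{33} \cdot 138 = \frac{3220}{11} \approx 292.73$)
$\left(T{\left(489 \right)} - \left(67463 + C\right)\right) + 51348 = \left(-460 - \frac{745313}{11}\right) + 51348 = - \frac{750373}{11} + 51348 = - \frac{185545}{11}$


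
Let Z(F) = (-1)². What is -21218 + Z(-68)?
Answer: -21217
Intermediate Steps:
Z(F) = 1
-21218 + Z(-68) = -21218 + 1 = -21217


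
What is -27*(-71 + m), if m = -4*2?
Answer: 2133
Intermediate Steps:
m = -8
-27*(-71 + m) = -27*(-71 - 8) = -27*(-79) = 2133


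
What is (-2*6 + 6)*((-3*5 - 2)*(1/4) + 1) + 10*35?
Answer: 739/2 ≈ 369.50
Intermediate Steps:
(-2*6 + 6)*((-3*5 - 2)*(1/4) + 1) + 10*35 = (-12 + 6)*((-15 - 2)*(1*(¼)) + 1) + 350 = -6*(-17*¼ + 1) + 350 = -6*(-17/4 + 1) + 350 = -6*(-13/4) + 350 = 39/2 + 350 = 739/2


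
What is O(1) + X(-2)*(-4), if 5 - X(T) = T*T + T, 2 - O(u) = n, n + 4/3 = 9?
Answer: -53/3 ≈ -17.667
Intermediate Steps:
n = 23/3 (n = -4/3 + 9 = 23/3 ≈ 7.6667)
O(u) = -17/3 (O(u) = 2 - 1*23/3 = 2 - 23/3 = -17/3)
X(T) = 5 - T - T² (X(T) = 5 - (T*T + T) = 5 - (T² + T) = 5 - (T + T²) = 5 + (-T - T²) = 5 - T - T²)
O(1) + X(-2)*(-4) = -17/3 + (5 - 1*(-2) - 1*(-2)²)*(-4) = -17/3 + (5 + 2 - 1*4)*(-4) = -17/3 + (5 + 2 - 4)*(-4) = -17/3 + 3*(-4) = -17/3 - 12 = -53/3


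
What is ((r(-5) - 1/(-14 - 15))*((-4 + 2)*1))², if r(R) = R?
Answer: 82944/841 ≈ 98.625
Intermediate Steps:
((r(-5) - 1/(-14 - 15))*((-4 + 2)*1))² = ((-5 - 1/(-14 - 15))*((-4 + 2)*1))² = ((-5 - 1/(-29))*(-2*1))² = ((-5 - 1*(-1/29))*(-2))² = ((-5 + 1/29)*(-2))² = (-144/29*(-2))² = (288/29)² = 82944/841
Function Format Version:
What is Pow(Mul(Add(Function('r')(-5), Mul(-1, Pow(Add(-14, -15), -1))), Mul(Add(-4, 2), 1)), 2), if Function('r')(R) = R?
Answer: Rational(82944, 841) ≈ 98.625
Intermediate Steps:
Pow(Mul(Add(Function('r')(-5), Mul(-1, Pow(Add(-14, -15), -1))), Mul(Add(-4, 2), 1)), 2) = Pow(Mul(Add(-5, Mul(-1, Pow(Add(-14, -15), -1))), Mul(Add(-4, 2), 1)), 2) = Pow(Mul(Add(-5, Mul(-1, Pow(-29, -1))), Mul(-2, 1)), 2) = Pow(Mul(Add(-5, Mul(-1, Rational(-1, 29))), -2), 2) = Pow(Mul(Add(-5, Rational(1, 29)), -2), 2) = Pow(Mul(Rational(-144, 29), -2), 2) = Pow(Rational(288, 29), 2) = Rational(82944, 841)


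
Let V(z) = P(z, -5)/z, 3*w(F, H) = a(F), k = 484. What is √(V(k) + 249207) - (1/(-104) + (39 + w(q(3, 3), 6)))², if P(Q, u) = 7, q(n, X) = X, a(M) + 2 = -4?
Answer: -14799409/10816 + 7*√2461555/22 ≈ -869.08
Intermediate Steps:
a(M) = -6 (a(M) = -2 - 4 = -6)
w(F, H) = -2 (w(F, H) = (⅓)*(-6) = -2)
V(z) = 7/z
√(V(k) + 249207) - (1/(-104) + (39 + w(q(3, 3), 6)))² = √(7/484 + 249207) - (1/(-104) + (39 - 2))² = √(7*(1/484) + 249207) - (-1/104 + 37)² = √(7/484 + 249207) - (3847/104)² = √(120616195/484) - 1*14799409/10816 = 7*√2461555/22 - 14799409/10816 = -14799409/10816 + 7*√2461555/22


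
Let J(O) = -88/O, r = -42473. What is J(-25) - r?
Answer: 1061913/25 ≈ 42477.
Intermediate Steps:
J(-25) - r = -88/(-25) - 1*(-42473) = -88*(-1/25) + 42473 = 88/25 + 42473 = 1061913/25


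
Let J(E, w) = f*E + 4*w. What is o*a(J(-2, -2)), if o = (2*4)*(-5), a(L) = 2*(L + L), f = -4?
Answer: 0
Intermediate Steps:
J(E, w) = -4*E + 4*w
a(L) = 4*L (a(L) = 2*(2*L) = 4*L)
o = -40 (o = 8*(-5) = -40)
o*a(J(-2, -2)) = -160*(-4*(-2) + 4*(-2)) = -160*(8 - 8) = -160*0 = -40*0 = 0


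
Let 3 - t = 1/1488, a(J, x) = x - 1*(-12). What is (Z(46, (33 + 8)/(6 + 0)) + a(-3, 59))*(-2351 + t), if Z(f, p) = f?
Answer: -136259175/496 ≈ -2.7472e+5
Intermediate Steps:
a(J, x) = 12 + x (a(J, x) = x + 12 = 12 + x)
t = 4463/1488 (t = 3 - 1/1488 = 4463/1488 ≈ 2.9993)
(Z(46, (33 + 8)/(6 + 0)) + a(-3, 59))*(-2351 + t) = (46 + (12 + 59))*(-2351 + 4463/1488) = (46 + 71)*(-3493825/1488) = 117*(-3493825/1488) = -136259175/496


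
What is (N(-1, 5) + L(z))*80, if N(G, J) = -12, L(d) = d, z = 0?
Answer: -960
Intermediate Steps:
(N(-1, 5) + L(z))*80 = (-12 + 0)*80 = -12*80 = -960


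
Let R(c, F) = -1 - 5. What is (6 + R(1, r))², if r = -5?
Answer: 0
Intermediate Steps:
R(c, F) = -6
(6 + R(1, r))² = (6 - 6)² = 0² = 0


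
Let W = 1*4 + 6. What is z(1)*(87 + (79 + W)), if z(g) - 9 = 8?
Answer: 2992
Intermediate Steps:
W = 10 (W = 4 + 6 = 10)
z(g) = 17 (z(g) = 9 + 8 = 17)
z(1)*(87 + (79 + W)) = 17*(87 + (79 + 10)) = 17*(87 + 89) = 17*176 = 2992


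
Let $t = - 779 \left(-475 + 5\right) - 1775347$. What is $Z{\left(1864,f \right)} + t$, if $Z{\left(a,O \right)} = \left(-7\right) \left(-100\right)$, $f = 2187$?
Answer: $-1408517$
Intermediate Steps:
$Z{\left(a,O \right)} = 700$
$t = -1409217$ ($t = \left(-779\right) \left(-470\right) - 1775347 = 366130 - 1775347 = -1409217$)
$Z{\left(1864,f \right)} + t = 700 - 1409217 = -1408517$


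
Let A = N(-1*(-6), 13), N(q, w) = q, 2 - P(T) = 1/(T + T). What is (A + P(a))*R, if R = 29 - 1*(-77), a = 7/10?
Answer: 5406/7 ≈ 772.29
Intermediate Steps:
a = 7/10 (a = 7*(1/10) = 7/10 ≈ 0.70000)
P(T) = 2 - 1/(2*T) (P(T) = 2 - 1/(T + T) = 2 - 1/(2*T))
A = 6 (A = -1*(-6) = 6)
R = 106 (R = 29 + 77 = 106)
(A + P(a))*R = (6 + (2 - 1/(2*7/10)))*106 = (6 + (2 - 1/2*10/7))*106 = (6 + (2 - 5/7))*106 = (6 + 9/7)*106 = (51/7)*106 = 5406/7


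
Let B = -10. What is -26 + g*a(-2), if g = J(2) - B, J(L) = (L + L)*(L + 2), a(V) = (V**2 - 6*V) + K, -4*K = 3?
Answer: 741/2 ≈ 370.50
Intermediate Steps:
K = -3/4 (K = -1/4*3 = -3/4 ≈ -0.75000)
a(V) = -3/4 + V**2 - 6*V (a(V) = (V**2 - 6*V) - 3/4 = -3/4 + V**2 - 6*V)
J(L) = 2*L*(2 + L) (J(L) = (2*L)*(2 + L) = 2*L*(2 + L))
g = 26 (g = 2*2*(2 + 2) - 1*(-10) = 2*2*4 + 10 = 16 + 10 = 26)
-26 + g*a(-2) = -26 + 26*(-3/4 + (-2)**2 - 6*(-2)) = -26 + 26*(-3/4 + 4 + 12) = -26 + 26*(61/4) = -26 + 793/2 = 741/2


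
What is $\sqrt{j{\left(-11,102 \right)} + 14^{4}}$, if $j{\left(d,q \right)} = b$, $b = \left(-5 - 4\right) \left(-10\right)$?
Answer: $\sqrt{38506} \approx 196.23$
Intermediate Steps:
$b = 90$ ($b = \left(-9\right) \left(-10\right) = 90$)
$j{\left(d,q \right)} = 90$
$\sqrt{j{\left(-11,102 \right)} + 14^{4}} = \sqrt{90 + 14^{4}} = \sqrt{90 + 38416} = \sqrt{38506}$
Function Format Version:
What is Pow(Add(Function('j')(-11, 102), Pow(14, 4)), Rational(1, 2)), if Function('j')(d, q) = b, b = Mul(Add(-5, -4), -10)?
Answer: Pow(38506, Rational(1, 2)) ≈ 196.23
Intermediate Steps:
b = 90 (b = Mul(-9, -10) = 90)
Function('j')(d, q) = 90
Pow(Add(Function('j')(-11, 102), Pow(14, 4)), Rational(1, 2)) = Pow(Add(90, Pow(14, 4)), Rational(1, 2)) = Pow(Add(90, 38416), Rational(1, 2)) = Pow(38506, Rational(1, 2))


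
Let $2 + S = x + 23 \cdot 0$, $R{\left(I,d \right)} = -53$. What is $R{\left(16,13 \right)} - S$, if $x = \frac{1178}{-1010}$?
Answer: $- \frac{25166}{505} \approx -49.834$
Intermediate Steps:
$x = - \frac{589}{505}$ ($x = 1178 \left(- \frac{1}{1010}\right) = - \frac{589}{505} \approx -1.1663$)
$S = - \frac{1599}{505}$ ($S = -2 + \left(- \frac{589}{505} + 23 \cdot 0\right) = -2 + \left(- \frac{589}{505} + 0\right) = -2 - \frac{589}{505} = - \frac{1599}{505} \approx -3.1663$)
$R{\left(16,13 \right)} - S = -53 - - \frac{1599}{505} = -53 + \frac{1599}{505} = - \frac{25166}{505}$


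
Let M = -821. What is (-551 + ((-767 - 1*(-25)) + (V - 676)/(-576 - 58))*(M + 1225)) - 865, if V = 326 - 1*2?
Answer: -95404224/317 ≈ -3.0096e+5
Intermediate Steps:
V = 324 (V = 326 - 2 = 324)
(-551 + ((-767 - 1*(-25)) + (V - 676)/(-576 - 58))*(M + 1225)) - 865 = (-551 + ((-767 - 1*(-25)) + (324 - 676)/(-576 - 58))*(-821 + 1225)) - 865 = (-551 + ((-767 + 25) - 352/(-634))*404) - 865 = (-551 + (-742 - 352*(-1/634))*404) - 865 = (-551 + (-742 + 176/317)*404) - 865 = (-551 - 235038/317*404) - 865 = (-551 - 94955352/317) - 865 = -95130019/317 - 865 = -95404224/317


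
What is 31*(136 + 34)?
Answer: 5270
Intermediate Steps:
31*(136 + 34) = 31*170 = 5270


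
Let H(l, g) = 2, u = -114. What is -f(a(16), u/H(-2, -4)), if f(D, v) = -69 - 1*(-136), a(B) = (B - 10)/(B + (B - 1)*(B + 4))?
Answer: -67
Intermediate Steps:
a(B) = (-10 + B)/(B + (-1 + B)*(4 + B))
f(D, v) = 67 (f(D, v) = -69 + 136 = 67)
-f(a(16), u/H(-2, -4)) = -1*67 = -67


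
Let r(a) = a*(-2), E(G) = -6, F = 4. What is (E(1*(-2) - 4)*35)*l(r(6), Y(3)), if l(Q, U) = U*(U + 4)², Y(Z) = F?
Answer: -53760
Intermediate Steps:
r(a) = -2*a
Y(Z) = 4
l(Q, U) = U*(4 + U)²
(E(1*(-2) - 4)*35)*l(r(6), Y(3)) = (-6*35)*(4*(4 + 4)²) = -840*8² = -840*64 = -210*256 = -53760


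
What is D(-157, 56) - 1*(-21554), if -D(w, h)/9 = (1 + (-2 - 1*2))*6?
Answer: 21716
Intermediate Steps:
D(w, h) = 162 (D(w, h) = -9*(1 + (-2 - 1*2))*6 = -9*(1 + (-2 - 2))*6 = -9*(1 - 4)*6 = -(-27)*6 = -9*(-18) = 162)
D(-157, 56) - 1*(-21554) = 162 - 1*(-21554) = 162 + 21554 = 21716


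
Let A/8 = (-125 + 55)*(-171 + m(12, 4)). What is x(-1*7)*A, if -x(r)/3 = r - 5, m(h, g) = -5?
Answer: 3548160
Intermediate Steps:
x(r) = 15 - 3*r (x(r) = -3*(r - 5) = -3*(-5 + r) = 15 - 3*r)
A = 98560 (A = 8*((-125 + 55)*(-171 - 5)) = 8*(-70*(-176)) = 8*12320 = 98560)
x(-1*7)*A = (15 - (-3)*7)*98560 = (15 - 3*(-7))*98560 = (15 + 21)*98560 = 36*98560 = 3548160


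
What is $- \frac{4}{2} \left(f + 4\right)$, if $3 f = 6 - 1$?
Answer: $- \frac{34}{3} \approx -11.333$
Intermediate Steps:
$f = \frac{5}{3}$ ($f = \frac{6 - 1}{3} = \frac{1}{3} \cdot 5 = \frac{5}{3} \approx 1.6667$)
$- \frac{4}{2} \left(f + 4\right) = - \frac{4}{2} \left(\frac{5}{3} + 4\right) = \left(-4\right) \frac{1}{2} \cdot \frac{17}{3} = \left(-2\right) \frac{17}{3} = - \frac{34}{3}$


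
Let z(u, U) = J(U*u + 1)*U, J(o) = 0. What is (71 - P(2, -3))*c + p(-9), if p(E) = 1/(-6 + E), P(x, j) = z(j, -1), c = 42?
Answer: 44729/15 ≈ 2981.9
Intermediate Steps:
z(u, U) = 0 (z(u, U) = 0*U = 0)
P(x, j) = 0
(71 - P(2, -3))*c + p(-9) = (71 - 1*0)*42 + 1/(-6 - 9) = (71 + 0)*42 + 1/(-15) = 71*42 - 1/15 = 2982 - 1/15 = 44729/15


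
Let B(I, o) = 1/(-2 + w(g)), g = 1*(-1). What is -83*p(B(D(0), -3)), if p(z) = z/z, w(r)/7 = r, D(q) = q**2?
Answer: -83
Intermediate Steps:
g = -1
w(r) = 7*r
B(I, o) = -1/9 (B(I, o) = 1/(-2 + 7*(-1)) = 1/(-2 - 7) = 1/(-9) = -1/9)
p(z) = 1
-83*p(B(D(0), -3)) = -83*1 = -83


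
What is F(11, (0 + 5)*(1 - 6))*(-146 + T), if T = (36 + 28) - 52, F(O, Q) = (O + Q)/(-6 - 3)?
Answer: -1876/9 ≈ -208.44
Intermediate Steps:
F(O, Q) = -O/9 - Q/9 (F(O, Q) = (O + Q)/(-9) = (O + Q)*(-⅑) = -O/9 - Q/9)
T = 12 (T = 64 - 52 = 12)
F(11, (0 + 5)*(1 - 6))*(-146 + T) = (-⅑*11 - (0 + 5)*(1 - 6)/9)*(-146 + 12) = (-11/9 - 5*(-5)/9)*(-134) = (-11/9 - ⅑*(-25))*(-134) = (-11/9 + 25/9)*(-134) = (14/9)*(-134) = -1876/9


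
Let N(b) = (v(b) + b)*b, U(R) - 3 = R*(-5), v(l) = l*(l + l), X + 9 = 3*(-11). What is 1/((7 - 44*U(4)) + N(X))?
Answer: -1/145657 ≈ -6.8654e-6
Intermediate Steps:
X = -42 (X = -9 + 3*(-11) = -9 - 33 = -42)
v(l) = 2*l**2 (v(l) = l*(2*l) = 2*l**2)
U(R) = 3 - 5*R (U(R) = 3 + R*(-5) = 3 - 5*R)
N(b) = b*(b + 2*b**2) (N(b) = (2*b**2 + b)*b = (b + 2*b**2)*b = b*(b + 2*b**2))
1/((7 - 44*U(4)) + N(X)) = 1/((7 - 44*(3 - 5*4)) + (-42)**2*(1 + 2*(-42))) = 1/((7 - 44*(3 - 20)) + 1764*(1 - 84)) = 1/((7 - 44*(-17)) + 1764*(-83)) = 1/((7 + 748) - 146412) = 1/(755 - 146412) = 1/(-145657) = -1/145657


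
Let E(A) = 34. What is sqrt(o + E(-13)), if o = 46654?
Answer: 4*sqrt(2918) ≈ 216.07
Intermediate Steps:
sqrt(o + E(-13)) = sqrt(46654 + 34) = sqrt(46688) = 4*sqrt(2918)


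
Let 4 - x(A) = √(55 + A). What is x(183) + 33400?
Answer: 33404 - √238 ≈ 33389.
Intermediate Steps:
x(A) = 4 - √(55 + A)
x(183) + 33400 = (4 - √(55 + 183)) + 33400 = (4 - √238) + 33400 = 33404 - √238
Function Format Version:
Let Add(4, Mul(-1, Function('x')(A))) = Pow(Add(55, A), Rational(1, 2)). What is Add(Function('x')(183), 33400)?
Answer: Add(33404, Mul(-1, Pow(238, Rational(1, 2)))) ≈ 33389.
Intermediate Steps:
Function('x')(A) = Add(4, Mul(-1, Pow(Add(55, A), Rational(1, 2))))
Add(Function('x')(183), 33400) = Add(Add(4, Mul(-1, Pow(Add(55, 183), Rational(1, 2)))), 33400) = Add(Add(4, Mul(-1, Pow(238, Rational(1, 2)))), 33400) = Add(33404, Mul(-1, Pow(238, Rational(1, 2))))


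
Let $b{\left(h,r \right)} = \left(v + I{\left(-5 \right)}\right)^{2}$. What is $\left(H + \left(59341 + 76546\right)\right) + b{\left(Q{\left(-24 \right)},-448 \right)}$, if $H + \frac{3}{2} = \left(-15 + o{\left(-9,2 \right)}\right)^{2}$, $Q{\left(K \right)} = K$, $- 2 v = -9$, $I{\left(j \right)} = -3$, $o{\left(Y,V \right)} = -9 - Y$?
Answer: $\frac{544451}{4} \approx 1.3611 \cdot 10^{5}$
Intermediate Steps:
$v = \frac{9}{2}$ ($v = \left(- \frac{1}{2}\right) \left(-9\right) = \frac{9}{2} \approx 4.5$)
$b{\left(h,r \right)} = \frac{9}{4}$ ($b{\left(h,r \right)} = \left(\frac{9}{2} - 3\right)^{2} = \left(\frac{3}{2}\right)^{2} = \frac{9}{4}$)
$H = \frac{447}{2}$ ($H = - \frac{3}{2} + \left(-15 - 0\right)^{2} = - \frac{3}{2} + \left(-15 + \left(-9 + 9\right)\right)^{2} = - \frac{3}{2} + \left(-15 + 0\right)^{2} = - \frac{3}{2} + \left(-15\right)^{2} = - \frac{3}{2} + 225 = \frac{447}{2} \approx 223.5$)
$\left(H + \left(59341 + 76546\right)\right) + b{\left(Q{\left(-24 \right)},-448 \right)} = \left(\frac{447}{2} + \left(59341 + 76546\right)\right) + \frac{9}{4} = \left(\frac{447}{2} + 135887\right) + \frac{9}{4} = \frac{272221}{2} + \frac{9}{4} = \frac{544451}{4}$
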